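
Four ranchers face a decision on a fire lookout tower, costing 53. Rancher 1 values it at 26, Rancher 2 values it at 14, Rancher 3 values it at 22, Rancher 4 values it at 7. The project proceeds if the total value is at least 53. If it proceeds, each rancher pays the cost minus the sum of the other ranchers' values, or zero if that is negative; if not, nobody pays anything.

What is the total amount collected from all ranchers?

Total value 69 ≥ cost 53, so it is built.
Rancher 1: others sum to 43; max(0, 53 - 43) = 10.
Rancher 2: others sum to 55; max(0, 53 - 55) = 0.
Rancher 3: others sum to 47; max(0, 53 - 47) = 6.
Rancher 4: others sum to 62; max(0, 53 - 62) = 0.
Total collected = 10 + 0 + 6 + 0 = 16.

16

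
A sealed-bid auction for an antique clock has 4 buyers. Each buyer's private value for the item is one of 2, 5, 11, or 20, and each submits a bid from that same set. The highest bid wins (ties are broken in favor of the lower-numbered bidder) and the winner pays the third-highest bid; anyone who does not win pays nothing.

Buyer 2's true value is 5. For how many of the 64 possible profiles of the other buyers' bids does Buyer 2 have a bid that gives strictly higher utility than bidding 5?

6

Others bid (2, 2, 11): truth gives 0; bid 11 gives 3 > 0. Violating.
Others bid (2, 2, 20): truth gives 0; bid 20 gives 3 > 0. Violating.
Others bid (2, 11, 2): truth gives 0; bid 11 gives 3 > 0. Violating.
Others bid (2, 20, 2): truth gives 0; bid 20 gives 3 > 0. Violating.
Others bid (2, 2, 2): truth gives 3; no alternative beats it.
Others bid (2, 2, 5): truth gives 3; no alternative beats it.
(Checking all 64 profiles: 6 have a profitable deviation, 58 do not.)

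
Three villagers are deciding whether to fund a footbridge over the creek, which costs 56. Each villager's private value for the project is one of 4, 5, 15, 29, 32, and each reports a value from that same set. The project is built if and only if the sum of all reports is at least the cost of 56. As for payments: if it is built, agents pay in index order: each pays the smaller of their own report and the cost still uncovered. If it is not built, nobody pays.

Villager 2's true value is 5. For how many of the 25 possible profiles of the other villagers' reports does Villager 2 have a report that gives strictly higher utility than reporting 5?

4

Others report (29, 29): truth gives 0; report 4 gives 1 > 0. Violating.
Others report (29, 32): truth gives 0; report 4 gives 1 > 0. Violating.
Others report (32, 29): truth gives 0; report 4 gives 1 > 0. Violating.
Others report (32, 32): truth gives 0; report 4 gives 1 > 0. Violating.
Others report (4, 4): truth gives 0; no alternative beats it.
Others report (4, 5): truth gives 0; no alternative beats it.
(Checking all 25 profiles: 4 have a profitable deviation, 21 do not.)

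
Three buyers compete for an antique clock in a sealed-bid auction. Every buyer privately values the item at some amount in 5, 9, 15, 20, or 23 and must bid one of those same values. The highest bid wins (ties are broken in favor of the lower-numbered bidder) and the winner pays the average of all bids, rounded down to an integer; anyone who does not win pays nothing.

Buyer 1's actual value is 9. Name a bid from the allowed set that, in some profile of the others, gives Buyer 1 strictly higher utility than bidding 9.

5

Suppose Buyer 2 bids 5 and Buyer 3 bids 5.
Bid 9: wins, pays 6, utility 9 - 6 = 3.
Bid 5: wins, pays 5, utility 9 - 5 = 4.
So bidding 5 beats truth here (4 > 3).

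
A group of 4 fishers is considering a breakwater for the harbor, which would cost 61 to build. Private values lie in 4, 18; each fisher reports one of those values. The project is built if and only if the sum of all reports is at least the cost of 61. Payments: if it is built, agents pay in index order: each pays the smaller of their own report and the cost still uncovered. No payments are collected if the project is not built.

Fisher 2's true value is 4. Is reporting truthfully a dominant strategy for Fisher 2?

Yes

Check each profile of the others' reports and compare truth against every alternative report.
Others report (18, 18, 18): truth gives 0, best alternative gives -14.
Others report (4, 4, 4): truth gives 0, best alternative gives 0.
Others report (4, 4, 18): truth gives 0, best alternative gives 0.
Others report (4, 18, 4): truth gives 0, best alternative gives 0.
Others report (4, 18, 18): truth gives 0, best alternative gives 0.
Others report (18, 4, 4): truth gives 0, best alternative gives 0.
(Remaining 2 profiles checked similarly; truth is weakly best in each.)
In every case the truthful report is at least as good as any alternative, so it is a dominant strategy.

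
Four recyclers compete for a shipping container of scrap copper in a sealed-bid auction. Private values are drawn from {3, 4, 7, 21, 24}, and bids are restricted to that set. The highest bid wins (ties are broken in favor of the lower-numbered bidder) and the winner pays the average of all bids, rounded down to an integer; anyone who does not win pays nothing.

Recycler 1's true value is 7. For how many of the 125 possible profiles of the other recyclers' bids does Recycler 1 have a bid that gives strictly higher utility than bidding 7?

Others bid (3, 3, 3): truth gives 3; bid 3 gives 4 > 3. Violating.
Others bid (3, 3, 4): truth gives 3; bid 4 gives 4 > 3. Violating.
Others bid (3, 4, 3): truth gives 3; bid 4 gives 4 > 3. Violating.
Others bid (3, 4, 4): truth gives 3; bid 4 gives 4 > 3. Violating.
Others bid (3, 3, 7): truth gives 2; no alternative beats it.
Others bid (3, 3, 21): truth gives 0; no alternative beats it.
(Checking all 125 profiles: 7 have a profitable deviation, 118 do not.)

7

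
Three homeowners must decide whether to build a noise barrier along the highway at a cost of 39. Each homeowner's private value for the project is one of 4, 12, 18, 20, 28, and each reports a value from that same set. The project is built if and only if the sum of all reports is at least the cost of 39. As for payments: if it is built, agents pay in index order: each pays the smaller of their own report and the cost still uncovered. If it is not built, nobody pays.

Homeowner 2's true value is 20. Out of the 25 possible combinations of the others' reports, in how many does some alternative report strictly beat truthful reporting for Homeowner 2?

21

Others report (4, 18): truth gives 0; report 18 gives 2 > 0. Violating.
Others report (4, 20): truth gives 0; report 18 gives 2 > 0. Violating.
Others report (4, 28): truth gives 0; report 12 gives 8 > 0. Violating.
Others report (12, 12): truth gives 0; report 18 gives 2 > 0. Violating.
Others report (4, 4): truth gives 0; no alternative beats it.
Others report (4, 12): truth gives 0; no alternative beats it.
(Checking all 25 profiles: 21 have a profitable deviation, 4 do not.)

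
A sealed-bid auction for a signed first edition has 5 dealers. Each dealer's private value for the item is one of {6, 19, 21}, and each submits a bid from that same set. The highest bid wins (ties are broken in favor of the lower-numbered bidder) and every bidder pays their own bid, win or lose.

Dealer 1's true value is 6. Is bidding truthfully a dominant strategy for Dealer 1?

Check each profile of the others' bids and compare truth against every alternative bid.
Others bid (6, 6, 6, 6): truth gives 0, best alternative gives -13.
Others bid (6, 6, 6, 21): truth gives -6, best alternative gives -15.
Others bid (6, 6, 19, 21): truth gives -6, best alternative gives -15.
Others bid (6, 6, 21, 6): truth gives -6, best alternative gives -15.
Others bid (6, 6, 21, 19): truth gives -6, best alternative gives -15.
Others bid (6, 6, 21, 21): truth gives -6, best alternative gives -15.
(Remaining 75 profiles checked similarly; truth is weakly best in each.)
In every case the truthful bid is at least as good as any alternative, so it is a dominant strategy.

Yes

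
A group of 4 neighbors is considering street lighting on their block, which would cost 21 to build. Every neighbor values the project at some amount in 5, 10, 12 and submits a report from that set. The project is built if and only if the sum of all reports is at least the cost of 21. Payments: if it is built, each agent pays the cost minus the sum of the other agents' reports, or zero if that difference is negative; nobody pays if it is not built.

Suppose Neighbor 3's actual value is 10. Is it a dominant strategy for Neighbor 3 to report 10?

Yes

Check each profile of the others' reports and compare truth against every alternative report.
Others report (5, 5, 12): truth gives 10, best alternative gives 10.
Others report (5, 10, 10): truth gives 10, best alternative gives 10.
Others report (5, 10, 12): truth gives 10, best alternative gives 10.
Others report (5, 12, 5): truth gives 10, best alternative gives 10.
Others report (5, 12, 10): truth gives 10, best alternative gives 10.
Others report (5, 12, 12): truth gives 10, best alternative gives 10.
(Remaining 21 profiles checked similarly; truth is weakly best in each.)
In every case the truthful report is at least as good as any alternative, so it is a dominant strategy.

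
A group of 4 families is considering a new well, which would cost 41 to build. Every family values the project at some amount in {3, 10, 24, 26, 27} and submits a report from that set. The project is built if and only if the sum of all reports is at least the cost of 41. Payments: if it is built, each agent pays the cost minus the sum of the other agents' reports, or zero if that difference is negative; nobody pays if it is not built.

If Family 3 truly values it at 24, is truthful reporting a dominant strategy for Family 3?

Check each profile of the others' reports and compare truth against every alternative report.
Others report (3, 24, 24): truth gives 24, best alternative gives 24.
Others report (3, 24, 26): truth gives 24, best alternative gives 24.
Others report (3, 24, 27): truth gives 24, best alternative gives 24.
Others report (3, 26, 24): truth gives 24, best alternative gives 24.
Others report (3, 26, 26): truth gives 24, best alternative gives 24.
Others report (3, 26, 27): truth gives 24, best alternative gives 24.
(Remaining 119 profiles checked similarly; truth is weakly best in each.)
In every case the truthful report is at least as good as any alternative, so it is a dominant strategy.

Yes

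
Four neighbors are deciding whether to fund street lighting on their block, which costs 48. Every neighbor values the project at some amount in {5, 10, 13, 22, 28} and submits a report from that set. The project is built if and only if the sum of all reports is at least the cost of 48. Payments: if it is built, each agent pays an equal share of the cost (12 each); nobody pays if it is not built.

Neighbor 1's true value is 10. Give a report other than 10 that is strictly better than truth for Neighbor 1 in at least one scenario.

Suppose Neighbor 2 reports 5, Neighbor 3 reports 5 and Neighbor 4 reports 28.
Report 10: project built, pays 12, utility 10 - 12 = -2.
Report 5: project not built, utility 0.
So reporting 5 beats truth here (0 > -2).

5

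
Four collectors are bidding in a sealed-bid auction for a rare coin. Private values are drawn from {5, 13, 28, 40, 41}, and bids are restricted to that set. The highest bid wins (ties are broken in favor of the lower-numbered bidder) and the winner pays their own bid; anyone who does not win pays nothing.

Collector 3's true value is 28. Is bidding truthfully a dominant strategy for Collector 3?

Consider the case where Collector 1 bids 5, Collector 2 bids 5 and Collector 4 bids 5.
Truthful bid 28: wins, pays 28, utility 28 - 28 = 0.
Bid 13 instead: wins, pays 13, utility 28 - 13 = 15.
Since 15 > 0, bidding 13 is strictly better here, so truthful bidding is not dominant.

No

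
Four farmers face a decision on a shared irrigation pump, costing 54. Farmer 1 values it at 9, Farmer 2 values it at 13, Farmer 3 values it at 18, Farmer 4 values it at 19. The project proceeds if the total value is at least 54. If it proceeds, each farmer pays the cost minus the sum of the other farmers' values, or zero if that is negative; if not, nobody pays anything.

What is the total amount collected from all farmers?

Total value 59 ≥ cost 54, so it is built.
Farmer 1: others sum to 50; max(0, 54 - 50) = 4.
Farmer 2: others sum to 46; max(0, 54 - 46) = 8.
Farmer 3: others sum to 41; max(0, 54 - 41) = 13.
Farmer 4: others sum to 40; max(0, 54 - 40) = 14.
Total collected = 4 + 8 + 13 + 14 = 39.

39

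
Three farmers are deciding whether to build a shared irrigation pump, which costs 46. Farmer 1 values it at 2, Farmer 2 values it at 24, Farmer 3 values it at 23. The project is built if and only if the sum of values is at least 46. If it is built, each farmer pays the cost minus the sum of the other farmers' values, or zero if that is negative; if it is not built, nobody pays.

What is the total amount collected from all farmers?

Total value 49 ≥ cost 46, so it is built.
Farmer 1: others sum to 47; max(0, 46 - 47) = 0.
Farmer 2: others sum to 25; max(0, 46 - 25) = 21.
Farmer 3: others sum to 26; max(0, 46 - 26) = 20.
Total collected = 0 + 21 + 20 = 41.

41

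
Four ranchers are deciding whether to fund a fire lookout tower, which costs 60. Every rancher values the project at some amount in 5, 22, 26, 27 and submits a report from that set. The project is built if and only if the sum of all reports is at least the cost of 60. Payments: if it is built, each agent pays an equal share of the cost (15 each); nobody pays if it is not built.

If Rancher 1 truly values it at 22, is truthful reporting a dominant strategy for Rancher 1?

No

Consider the case where Rancher 2 reports 5, Rancher 3 reports 5 and Rancher 4 reports 26.
Truthful report 22: project not built, utility 0.
Report 26 instead: project built, pays 15, utility 22 - 15 = 7.
Since 7 > 0, reporting 26 is strictly better here, so truthful reporting is not dominant.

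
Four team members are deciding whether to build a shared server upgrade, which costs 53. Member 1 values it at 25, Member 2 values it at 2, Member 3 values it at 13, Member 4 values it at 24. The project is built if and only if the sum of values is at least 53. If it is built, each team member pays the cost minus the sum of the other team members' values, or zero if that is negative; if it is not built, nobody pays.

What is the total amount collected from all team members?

Total value 64 ≥ cost 53, so it is built.
Member 1: others sum to 39; max(0, 53 - 39) = 14.
Member 2: others sum to 62; max(0, 53 - 62) = 0.
Member 3: others sum to 51; max(0, 53 - 51) = 2.
Member 4: others sum to 40; max(0, 53 - 40) = 13.
Total collected = 14 + 0 + 2 + 13 = 29.

29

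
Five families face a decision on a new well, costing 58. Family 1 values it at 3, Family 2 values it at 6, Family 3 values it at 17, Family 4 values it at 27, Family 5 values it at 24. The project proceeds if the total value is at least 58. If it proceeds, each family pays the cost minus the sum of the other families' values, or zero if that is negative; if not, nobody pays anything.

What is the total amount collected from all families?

13

Total value 77 ≥ cost 58, so it is built.
Family 1: others sum to 74; max(0, 58 - 74) = 0.
Family 2: others sum to 71; max(0, 58 - 71) = 0.
Family 3: others sum to 60; max(0, 58 - 60) = 0.
Family 4: others sum to 50; max(0, 58 - 50) = 8.
Family 5: others sum to 53; max(0, 58 - 53) = 5.
Total collected = 0 + 0 + 0 + 8 + 5 = 13.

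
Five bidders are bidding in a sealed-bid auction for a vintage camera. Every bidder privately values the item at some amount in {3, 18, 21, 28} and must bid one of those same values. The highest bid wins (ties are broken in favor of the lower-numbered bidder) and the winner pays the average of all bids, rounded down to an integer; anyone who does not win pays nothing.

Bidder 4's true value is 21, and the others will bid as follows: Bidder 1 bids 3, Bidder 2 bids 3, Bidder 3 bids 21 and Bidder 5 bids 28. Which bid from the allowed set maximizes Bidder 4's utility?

28

Bid 3: loses, pays 0, utility 0.
Bid 18: loses, pays 0, utility 0.
Bid 21: loses, pays 0, utility 0.
Bid 28: wins, pays 16, utility 21 - 16 = 5.
The best choice is 28 with utility 5.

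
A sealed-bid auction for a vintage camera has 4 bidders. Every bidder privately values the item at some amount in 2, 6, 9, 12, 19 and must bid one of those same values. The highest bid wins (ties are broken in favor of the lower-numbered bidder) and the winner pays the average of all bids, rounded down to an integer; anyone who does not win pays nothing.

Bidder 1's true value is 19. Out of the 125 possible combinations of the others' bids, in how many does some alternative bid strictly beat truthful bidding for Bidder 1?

64

Others bid (2, 2, 2): truth gives 13; bid 2 gives 17 > 13. Violating.
Others bid (2, 2, 6): truth gives 12; bid 6 gives 15 > 12. Violating.
Others bid (2, 2, 9): truth gives 11; bid 9 gives 14 > 11. Violating.
Others bid (2, 2, 12): truth gives 11; bid 12 gives 12 > 11. Violating.
Others bid (2, 2, 19): truth gives 9; no alternative beats it.
Others bid (2, 6, 19): truth gives 8; no alternative beats it.
(Checking all 125 profiles: 64 have a profitable deviation, 61 do not.)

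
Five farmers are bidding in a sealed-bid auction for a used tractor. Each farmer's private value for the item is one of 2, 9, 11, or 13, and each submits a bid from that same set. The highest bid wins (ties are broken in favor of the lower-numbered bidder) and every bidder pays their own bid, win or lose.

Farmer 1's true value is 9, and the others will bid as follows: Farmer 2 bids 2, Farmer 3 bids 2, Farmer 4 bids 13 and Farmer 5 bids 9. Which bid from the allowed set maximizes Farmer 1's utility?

Bid 2: loses but pays 2, utility -2.
Bid 9: loses but pays 9, utility -9.
Bid 11: loses but pays 11, utility -11.
Bid 13: wins, pays 13, utility 9 - 13 = -4.
The best choice is 2 with utility -2.

2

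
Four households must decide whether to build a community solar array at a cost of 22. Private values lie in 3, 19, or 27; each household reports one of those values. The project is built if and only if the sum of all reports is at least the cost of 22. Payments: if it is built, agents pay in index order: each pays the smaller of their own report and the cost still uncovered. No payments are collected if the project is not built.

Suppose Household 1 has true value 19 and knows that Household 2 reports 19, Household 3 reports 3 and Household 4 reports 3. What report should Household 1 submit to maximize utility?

3

Report 3: project built, pays 3, utility 19 - 3 = 16.
Report 19: project built, pays 19, utility 19 - 19 = 0.
Report 27: project built, pays 22, utility 19 - 22 = -3.
The best choice is 3 with utility 16.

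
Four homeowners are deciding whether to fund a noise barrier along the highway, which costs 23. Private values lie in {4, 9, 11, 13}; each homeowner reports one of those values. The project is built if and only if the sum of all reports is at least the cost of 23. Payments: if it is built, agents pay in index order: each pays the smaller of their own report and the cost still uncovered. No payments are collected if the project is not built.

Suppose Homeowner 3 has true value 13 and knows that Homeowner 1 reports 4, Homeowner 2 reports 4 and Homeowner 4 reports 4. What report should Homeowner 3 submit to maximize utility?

Report 4: project not built, utility 0.
Report 9: project not built, utility 0.
Report 11: project built, pays 11, utility 13 - 11 = 2.
Report 13: project built, pays 13, utility 13 - 13 = 0.
The best choice is 11 with utility 2.

11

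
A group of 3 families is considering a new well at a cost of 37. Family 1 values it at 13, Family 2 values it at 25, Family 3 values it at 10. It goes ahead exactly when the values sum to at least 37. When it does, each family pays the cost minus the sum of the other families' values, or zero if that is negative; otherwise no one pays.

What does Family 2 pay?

Total value 48 ≥ cost 37, so the project is built.
The other families' values sum to 23.
Cost minus that sum is 37 - 23 = 14.

14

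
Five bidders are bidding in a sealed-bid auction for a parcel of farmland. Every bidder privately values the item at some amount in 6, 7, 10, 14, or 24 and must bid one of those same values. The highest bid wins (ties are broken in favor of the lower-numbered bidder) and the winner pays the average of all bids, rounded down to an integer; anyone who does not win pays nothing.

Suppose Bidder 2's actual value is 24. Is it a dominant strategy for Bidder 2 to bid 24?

No

Consider the case where Bidder 1 bids 6, Bidder 3 bids 6, Bidder 4 bids 6 and Bidder 5 bids 6.
Truthful bid 24: wins, pays 9, utility 24 - 9 = 15.
Bid 7 instead: wins, pays 6, utility 24 - 6 = 18.
Since 18 > 15, bidding 7 is strictly better here, so truthful bidding is not dominant.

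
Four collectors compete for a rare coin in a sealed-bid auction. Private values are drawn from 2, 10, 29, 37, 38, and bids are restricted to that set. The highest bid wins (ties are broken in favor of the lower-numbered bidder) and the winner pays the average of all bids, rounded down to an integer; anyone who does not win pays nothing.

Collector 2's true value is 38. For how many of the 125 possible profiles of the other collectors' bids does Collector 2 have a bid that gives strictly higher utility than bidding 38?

18

Others bid (2, 2, 2): truth gives 27; bid 10 gives 34 > 27. Violating.
Others bid (2, 2, 10): truth gives 25; bid 10 gives 32 > 25. Violating.
Others bid (2, 2, 29): truth gives 21; bid 29 gives 23 > 21. Violating.
Others bid (2, 10, 2): truth gives 25; bid 10 gives 32 > 25. Violating.
Others bid (2, 2, 37): truth gives 19; no alternative beats it.
Others bid (2, 2, 38): truth gives 18; no alternative beats it.
(Checking all 125 profiles: 18 have a profitable deviation, 107 do not.)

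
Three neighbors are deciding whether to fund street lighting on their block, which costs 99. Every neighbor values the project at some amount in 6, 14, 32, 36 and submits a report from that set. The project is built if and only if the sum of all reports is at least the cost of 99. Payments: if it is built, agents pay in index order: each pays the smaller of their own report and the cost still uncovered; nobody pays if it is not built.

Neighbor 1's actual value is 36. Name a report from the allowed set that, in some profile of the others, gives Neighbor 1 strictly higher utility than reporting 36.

Suppose Neighbor 2 reports 32 and Neighbor 3 reports 36.
Report 36: project built, pays 36, utility 36 - 36 = 0.
Report 32: project built, pays 32, utility 36 - 32 = 4.
So reporting 32 beats truth here (4 > 0).

32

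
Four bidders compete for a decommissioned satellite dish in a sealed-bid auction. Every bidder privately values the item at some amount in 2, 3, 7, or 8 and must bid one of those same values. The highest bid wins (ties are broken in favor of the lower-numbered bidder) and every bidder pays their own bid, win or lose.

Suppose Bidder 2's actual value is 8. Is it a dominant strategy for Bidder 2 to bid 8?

Consider the case where Bidder 1 bids 2, Bidder 3 bids 2 and Bidder 4 bids 2.
Truthful bid 8: wins, pays 8, utility 8 - 8 = 0.
Bid 3 instead: wins, pays 3, utility 8 - 3 = 5.
Since 5 > 0, bidding 3 is strictly better here, so truthful bidding is not dominant.

No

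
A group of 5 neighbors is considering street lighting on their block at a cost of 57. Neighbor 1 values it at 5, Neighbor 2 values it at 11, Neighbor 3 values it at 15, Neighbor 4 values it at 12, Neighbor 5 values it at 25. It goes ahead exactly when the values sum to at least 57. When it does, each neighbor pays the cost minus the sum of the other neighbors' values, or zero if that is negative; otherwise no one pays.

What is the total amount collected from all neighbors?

Total value 68 ≥ cost 57, so it is built.
Neighbor 1: others sum to 63; max(0, 57 - 63) = 0.
Neighbor 2: others sum to 57; max(0, 57 - 57) = 0.
Neighbor 3: others sum to 53; max(0, 57 - 53) = 4.
Neighbor 4: others sum to 56; max(0, 57 - 56) = 1.
Neighbor 5: others sum to 43; max(0, 57 - 43) = 14.
Total collected = 0 + 0 + 4 + 1 + 14 = 19.

19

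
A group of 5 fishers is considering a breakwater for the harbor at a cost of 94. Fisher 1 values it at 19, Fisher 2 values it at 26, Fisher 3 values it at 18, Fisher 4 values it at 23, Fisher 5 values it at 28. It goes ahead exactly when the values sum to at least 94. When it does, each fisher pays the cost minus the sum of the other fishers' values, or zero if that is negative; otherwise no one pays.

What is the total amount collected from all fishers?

17

Total value 114 ≥ cost 94, so it is built.
Fisher 1: others sum to 95; max(0, 94 - 95) = 0.
Fisher 2: others sum to 88; max(0, 94 - 88) = 6.
Fisher 3: others sum to 96; max(0, 94 - 96) = 0.
Fisher 4: others sum to 91; max(0, 94 - 91) = 3.
Fisher 5: others sum to 86; max(0, 94 - 86) = 8.
Total collected = 0 + 6 + 0 + 3 + 8 = 17.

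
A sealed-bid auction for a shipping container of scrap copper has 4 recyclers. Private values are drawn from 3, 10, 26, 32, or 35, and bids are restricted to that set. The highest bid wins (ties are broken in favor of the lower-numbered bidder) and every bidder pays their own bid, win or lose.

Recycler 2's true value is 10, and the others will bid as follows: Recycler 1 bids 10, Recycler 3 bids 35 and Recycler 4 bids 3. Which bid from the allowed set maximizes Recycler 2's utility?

3

Bid 3: loses but pays 3, utility -3.
Bid 10: loses but pays 10, utility -10.
Bid 26: loses but pays 26, utility -26.
Bid 32: loses but pays 32, utility -32.
Bid 35: wins, pays 35, utility 10 - 35 = -25.
The best choice is 3 with utility -3.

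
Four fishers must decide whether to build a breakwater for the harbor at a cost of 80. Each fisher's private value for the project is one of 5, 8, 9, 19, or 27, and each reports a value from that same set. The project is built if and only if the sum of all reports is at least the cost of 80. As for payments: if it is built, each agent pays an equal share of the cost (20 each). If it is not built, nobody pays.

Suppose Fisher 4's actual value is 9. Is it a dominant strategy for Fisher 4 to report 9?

No

Consider the case where Fisher 1 reports 19, Fisher 2 reports 27 and Fisher 3 reports 27.
Truthful report 9: project built, pays 20, utility 9 - 20 = -11.
Report 5 instead: project not built, utility 0.
Since 0 > -11, reporting 5 is strictly better here, so truthful reporting is not dominant.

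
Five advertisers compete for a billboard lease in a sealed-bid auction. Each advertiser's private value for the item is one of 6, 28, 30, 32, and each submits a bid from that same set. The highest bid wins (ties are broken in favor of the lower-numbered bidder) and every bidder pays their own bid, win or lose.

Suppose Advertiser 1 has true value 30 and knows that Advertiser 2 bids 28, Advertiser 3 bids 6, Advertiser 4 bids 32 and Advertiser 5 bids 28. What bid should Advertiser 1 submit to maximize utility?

32

Bid 6: loses but pays 6, utility -6.
Bid 28: loses but pays 28, utility -28.
Bid 30: loses but pays 30, utility -30.
Bid 32: wins, pays 32, utility 30 - 32 = -2.
The best choice is 32 with utility -2.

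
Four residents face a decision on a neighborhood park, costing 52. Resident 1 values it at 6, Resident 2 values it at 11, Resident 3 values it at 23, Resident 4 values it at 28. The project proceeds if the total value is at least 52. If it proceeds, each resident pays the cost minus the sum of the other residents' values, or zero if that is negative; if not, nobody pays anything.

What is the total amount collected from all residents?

Total value 68 ≥ cost 52, so it is built.
Resident 1: others sum to 62; max(0, 52 - 62) = 0.
Resident 2: others sum to 57; max(0, 52 - 57) = 0.
Resident 3: others sum to 45; max(0, 52 - 45) = 7.
Resident 4: others sum to 40; max(0, 52 - 40) = 12.
Total collected = 0 + 0 + 7 + 12 = 19.

19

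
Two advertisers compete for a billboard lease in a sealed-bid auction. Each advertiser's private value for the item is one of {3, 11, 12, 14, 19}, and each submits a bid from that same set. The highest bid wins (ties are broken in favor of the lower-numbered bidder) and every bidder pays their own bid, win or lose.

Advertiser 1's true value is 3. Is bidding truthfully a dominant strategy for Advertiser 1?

Check each profile of the others' bids and compare truth against every alternative bid.
Others bid (3): truth gives 0, best alternative gives -8.
Others bid (14): truth gives -3, best alternative gives -11.
Others bid (19): truth gives -3, best alternative gives -11.
Others bid (12): truth gives -3, best alternative gives -9.
Others bid (11): truth gives -3, best alternative gives -8.
In every case the truthful bid is at least as good as any alternative, so it is a dominant strategy.

Yes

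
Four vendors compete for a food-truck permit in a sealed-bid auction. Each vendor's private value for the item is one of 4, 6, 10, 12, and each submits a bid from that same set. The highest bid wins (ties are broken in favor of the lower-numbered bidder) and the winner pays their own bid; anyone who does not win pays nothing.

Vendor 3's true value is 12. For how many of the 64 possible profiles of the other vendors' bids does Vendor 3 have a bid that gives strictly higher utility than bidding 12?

Others bid (4, 4, 4): truth gives 0; bid 6 gives 6 > 0. Violating.
Others bid (4, 4, 6): truth gives 0; bid 6 gives 6 > 0. Violating.
Others bid (4, 4, 10): truth gives 0; bid 10 gives 2 > 0. Violating.
Others bid (4, 6, 4): truth gives 0; bid 10 gives 2 > 0. Violating.
Others bid (4, 4, 12): truth gives 0; no alternative beats it.
Others bid (4, 6, 12): truth gives 0; no alternative beats it.
(Checking all 64 profiles: 12 have a profitable deviation, 52 do not.)

12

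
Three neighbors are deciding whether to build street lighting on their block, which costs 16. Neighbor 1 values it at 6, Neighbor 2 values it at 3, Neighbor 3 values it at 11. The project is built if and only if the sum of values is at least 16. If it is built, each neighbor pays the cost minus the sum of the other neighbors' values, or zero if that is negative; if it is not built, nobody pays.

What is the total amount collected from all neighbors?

9

Total value 20 ≥ cost 16, so it is built.
Neighbor 1: others sum to 14; max(0, 16 - 14) = 2.
Neighbor 2: others sum to 17; max(0, 16 - 17) = 0.
Neighbor 3: others sum to 9; max(0, 16 - 9) = 7.
Total collected = 2 + 0 + 7 = 9.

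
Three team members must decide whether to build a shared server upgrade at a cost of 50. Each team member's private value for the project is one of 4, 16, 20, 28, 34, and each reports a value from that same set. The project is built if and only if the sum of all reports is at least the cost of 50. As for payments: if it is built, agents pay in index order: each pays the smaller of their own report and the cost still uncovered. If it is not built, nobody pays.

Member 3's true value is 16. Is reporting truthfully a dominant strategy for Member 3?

Yes

Check each profile of the others' reports and compare truth against every alternative report.
Others report (16, 34): truth gives 16, best alternative gives 16.
Others report (20, 34): truth gives 16, best alternative gives 16.
Others report (28, 28): truth gives 16, best alternative gives 16.
Others report (28, 34): truth gives 16, best alternative gives 16.
Others report (34, 16): truth gives 16, best alternative gives 16.
Others report (34, 20): truth gives 16, best alternative gives 16.
(Remaining 19 profiles checked similarly; truth is weakly best in each.)
In every case the truthful report is at least as good as any alternative, so it is a dominant strategy.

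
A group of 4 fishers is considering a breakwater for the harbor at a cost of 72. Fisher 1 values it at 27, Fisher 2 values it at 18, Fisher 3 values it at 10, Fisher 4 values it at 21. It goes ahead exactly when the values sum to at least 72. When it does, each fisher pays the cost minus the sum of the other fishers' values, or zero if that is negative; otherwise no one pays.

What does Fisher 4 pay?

Total value 76 ≥ cost 72, so the project is built.
The other fishers' values sum to 55.
Cost minus that sum is 72 - 55 = 17.

17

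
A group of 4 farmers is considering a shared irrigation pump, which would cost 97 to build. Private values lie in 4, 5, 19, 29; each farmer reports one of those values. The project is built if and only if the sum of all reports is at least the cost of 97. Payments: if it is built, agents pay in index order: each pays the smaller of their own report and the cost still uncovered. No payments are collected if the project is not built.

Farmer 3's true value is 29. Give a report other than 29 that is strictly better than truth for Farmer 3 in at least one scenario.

Suppose Farmer 1 reports 29, Farmer 2 reports 29 and Farmer 4 reports 29.
Report 29: project built, pays 29, utility 29 - 29 = 0.
Report 19: project built, pays 19, utility 29 - 19 = 10.
So reporting 19 beats truth here (10 > 0).

19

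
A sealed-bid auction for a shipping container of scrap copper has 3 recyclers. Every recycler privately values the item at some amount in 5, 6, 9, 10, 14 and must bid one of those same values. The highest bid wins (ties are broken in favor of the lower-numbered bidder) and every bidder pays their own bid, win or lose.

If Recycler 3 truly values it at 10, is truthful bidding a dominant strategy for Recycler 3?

Consider the case where Recycler 1 bids 5 and Recycler 2 bids 5.
Truthful bid 10: wins, pays 10, utility 10 - 10 = 0.
Bid 6 instead: wins, pays 6, utility 10 - 6 = 4.
Since 4 > 0, bidding 6 is strictly better here, so truthful bidding is not dominant.

No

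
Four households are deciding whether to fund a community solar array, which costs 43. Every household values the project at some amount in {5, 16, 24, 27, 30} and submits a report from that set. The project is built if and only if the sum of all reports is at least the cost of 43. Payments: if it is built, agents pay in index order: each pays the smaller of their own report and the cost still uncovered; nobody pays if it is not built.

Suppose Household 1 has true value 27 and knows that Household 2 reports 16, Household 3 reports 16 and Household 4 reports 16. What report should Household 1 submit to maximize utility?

5

Report 5: project built, pays 5, utility 27 - 5 = 22.
Report 16: project built, pays 16, utility 27 - 16 = 11.
Report 24: project built, pays 24, utility 27 - 24 = 3.
Report 27: project built, pays 27, utility 27 - 27 = 0.
Report 30: project built, pays 30, utility 27 - 30 = -3.
The best choice is 5 with utility 22.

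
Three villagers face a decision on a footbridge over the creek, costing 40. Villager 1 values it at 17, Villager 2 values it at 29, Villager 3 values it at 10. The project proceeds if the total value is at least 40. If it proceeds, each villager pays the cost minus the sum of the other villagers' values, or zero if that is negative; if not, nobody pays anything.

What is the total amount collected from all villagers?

14

Total value 56 ≥ cost 40, so it is built.
Villager 1: others sum to 39; max(0, 40 - 39) = 1.
Villager 2: others sum to 27; max(0, 40 - 27) = 13.
Villager 3: others sum to 46; max(0, 40 - 46) = 0.
Total collected = 1 + 13 + 0 = 14.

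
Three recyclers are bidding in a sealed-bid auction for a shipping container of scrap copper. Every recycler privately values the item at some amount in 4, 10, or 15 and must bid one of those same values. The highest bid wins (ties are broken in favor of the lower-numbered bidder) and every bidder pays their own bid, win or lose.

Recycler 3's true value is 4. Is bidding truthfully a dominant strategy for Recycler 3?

Check each profile of the others' bids and compare truth against every alternative bid.
Others bid (4, 10): truth gives -4, best alternative gives -10.
Others bid (4, 15): truth gives -4, best alternative gives -10.
Others bid (10, 4): truth gives -4, best alternative gives -10.
Others bid (10, 10): truth gives -4, best alternative gives -10.
Others bid (10, 15): truth gives -4, best alternative gives -10.
Others bid (15, 4): truth gives -4, best alternative gives -10.
(Remaining 3 profiles checked similarly; truth is weakly best in each.)
In every case the truthful bid is at least as good as any alternative, so it is a dominant strategy.

Yes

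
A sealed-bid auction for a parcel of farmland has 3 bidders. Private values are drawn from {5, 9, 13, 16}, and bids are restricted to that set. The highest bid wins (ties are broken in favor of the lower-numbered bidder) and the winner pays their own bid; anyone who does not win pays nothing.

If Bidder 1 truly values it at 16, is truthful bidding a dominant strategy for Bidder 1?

Consider the case where Bidder 2 bids 5 and Bidder 3 bids 5.
Truthful bid 16: wins, pays 16, utility 16 - 16 = 0.
Bid 5 instead: wins, pays 5, utility 16 - 5 = 11.
Since 11 > 0, bidding 5 is strictly better here, so truthful bidding is not dominant.

No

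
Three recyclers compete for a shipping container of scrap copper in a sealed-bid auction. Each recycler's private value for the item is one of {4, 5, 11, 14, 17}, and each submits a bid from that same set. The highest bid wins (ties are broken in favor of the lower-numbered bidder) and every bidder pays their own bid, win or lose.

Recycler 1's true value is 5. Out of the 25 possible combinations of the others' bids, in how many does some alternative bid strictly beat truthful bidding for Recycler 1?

Others bid (4, 4): truth gives 0; bid 4 gives 1 > 0. Violating.
Others bid (4, 11): truth gives -5; bid 4 gives -4 > -5. Violating.
Others bid (4, 14): truth gives -5; bid 4 gives -4 > -5. Violating.
Others bid (4, 17): truth gives -5; bid 4 gives -4 > -5. Violating.
Others bid (4, 5): truth gives 0; no alternative beats it.
Others bid (5, 4): truth gives 0; no alternative beats it.
(Checking all 25 profiles: 22 have a profitable deviation, 3 do not.)

22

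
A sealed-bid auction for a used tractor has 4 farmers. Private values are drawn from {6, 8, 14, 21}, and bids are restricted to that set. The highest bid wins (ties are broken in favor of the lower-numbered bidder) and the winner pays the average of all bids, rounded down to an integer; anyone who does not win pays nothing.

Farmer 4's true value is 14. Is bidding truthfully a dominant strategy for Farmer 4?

No

Consider the case where Farmer 1 bids 6, Farmer 2 bids 6 and Farmer 3 bids 6.
Truthful bid 14: wins, pays 8, utility 14 - 8 = 6.
Bid 8 instead: wins, pays 6, utility 14 - 6 = 8.
Since 8 > 6, bidding 8 is strictly better here, so truthful bidding is not dominant.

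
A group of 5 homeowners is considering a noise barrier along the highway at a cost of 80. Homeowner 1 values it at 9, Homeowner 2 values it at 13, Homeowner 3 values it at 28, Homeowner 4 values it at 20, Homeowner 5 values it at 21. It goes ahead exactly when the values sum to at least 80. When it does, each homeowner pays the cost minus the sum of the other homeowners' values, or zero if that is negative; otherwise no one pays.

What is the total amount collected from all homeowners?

Total value 91 ≥ cost 80, so it is built.
Homeowner 1: others sum to 82; max(0, 80 - 82) = 0.
Homeowner 2: others sum to 78; max(0, 80 - 78) = 2.
Homeowner 3: others sum to 63; max(0, 80 - 63) = 17.
Homeowner 4: others sum to 71; max(0, 80 - 71) = 9.
Homeowner 5: others sum to 70; max(0, 80 - 70) = 10.
Total collected = 0 + 2 + 17 + 9 + 10 = 38.

38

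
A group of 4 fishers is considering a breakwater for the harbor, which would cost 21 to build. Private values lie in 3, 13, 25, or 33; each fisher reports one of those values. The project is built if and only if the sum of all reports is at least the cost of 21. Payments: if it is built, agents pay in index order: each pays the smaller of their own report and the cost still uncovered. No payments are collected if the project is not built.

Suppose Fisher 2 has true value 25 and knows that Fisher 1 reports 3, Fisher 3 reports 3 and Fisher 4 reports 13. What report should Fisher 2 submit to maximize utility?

3

Report 3: project built, pays 3, utility 25 - 3 = 22.
Report 13: project built, pays 13, utility 25 - 13 = 12.
Report 25: project built, pays 18, utility 25 - 18 = 7.
Report 33: project built, pays 18, utility 25 - 18 = 7.
The best choice is 3 with utility 22.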